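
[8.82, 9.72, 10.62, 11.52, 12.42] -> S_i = 8.82 + 0.90*i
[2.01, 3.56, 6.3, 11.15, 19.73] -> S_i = 2.01*1.77^i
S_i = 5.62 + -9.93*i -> [5.62, -4.31, -14.24, -24.17, -34.1]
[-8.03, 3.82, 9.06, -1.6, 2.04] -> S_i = Random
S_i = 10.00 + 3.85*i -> [10.0, 13.85, 17.7, 21.55, 25.4]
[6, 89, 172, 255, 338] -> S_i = 6 + 83*i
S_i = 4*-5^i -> [4, -20, 100, -500, 2500]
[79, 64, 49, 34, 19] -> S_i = 79 + -15*i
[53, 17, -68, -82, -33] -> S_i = Random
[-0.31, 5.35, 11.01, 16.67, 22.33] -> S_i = -0.31 + 5.66*i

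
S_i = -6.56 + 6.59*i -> [-6.56, 0.03, 6.62, 13.21, 19.8]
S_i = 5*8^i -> [5, 40, 320, 2560, 20480]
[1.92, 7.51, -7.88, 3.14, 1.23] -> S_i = Random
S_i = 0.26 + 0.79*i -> [0.26, 1.05, 1.84, 2.63, 3.42]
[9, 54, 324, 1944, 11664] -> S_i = 9*6^i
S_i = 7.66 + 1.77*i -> [7.66, 9.43, 11.2, 12.97, 14.74]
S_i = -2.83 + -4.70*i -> [-2.83, -7.53, -12.23, -16.93, -21.63]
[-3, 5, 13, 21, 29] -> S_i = -3 + 8*i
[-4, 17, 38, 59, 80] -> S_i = -4 + 21*i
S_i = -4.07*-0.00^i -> [-4.07, 0.0, -0.0, 0.0, -0.0]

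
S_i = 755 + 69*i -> [755, 824, 893, 962, 1031]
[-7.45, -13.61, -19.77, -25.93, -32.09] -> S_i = -7.45 + -6.16*i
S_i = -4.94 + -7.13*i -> [-4.94, -12.07, -19.2, -26.33, -33.46]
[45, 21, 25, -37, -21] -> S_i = Random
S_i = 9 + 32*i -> [9, 41, 73, 105, 137]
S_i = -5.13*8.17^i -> [-5.13, -41.91, -342.42, -2797.59, -22856.28]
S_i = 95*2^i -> [95, 190, 380, 760, 1520]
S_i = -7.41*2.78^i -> [-7.41, -20.6, -57.27, -159.2, -442.59]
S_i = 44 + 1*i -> [44, 45, 46, 47, 48]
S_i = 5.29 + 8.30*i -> [5.29, 13.59, 21.89, 30.19, 38.49]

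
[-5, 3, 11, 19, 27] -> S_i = -5 + 8*i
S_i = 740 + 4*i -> [740, 744, 748, 752, 756]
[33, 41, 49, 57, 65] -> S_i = 33 + 8*i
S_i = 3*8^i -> [3, 24, 192, 1536, 12288]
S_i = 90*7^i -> [90, 630, 4410, 30870, 216090]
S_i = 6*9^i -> [6, 54, 486, 4374, 39366]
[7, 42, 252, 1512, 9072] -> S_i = 7*6^i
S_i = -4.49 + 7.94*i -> [-4.49, 3.45, 11.39, 19.33, 27.27]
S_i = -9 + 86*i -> [-9, 77, 163, 249, 335]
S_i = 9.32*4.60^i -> [9.32, 42.87, 197.21, 907.17, 4172.99]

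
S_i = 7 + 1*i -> [7, 8, 9, 10, 11]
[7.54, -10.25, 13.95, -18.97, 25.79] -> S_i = 7.54*(-1.36)^i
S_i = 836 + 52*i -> [836, 888, 940, 992, 1044]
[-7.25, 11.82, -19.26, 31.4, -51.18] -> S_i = -7.25*(-1.63)^i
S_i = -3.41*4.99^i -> [-3.41, -17.02, -84.91, -423.7, -2114.25]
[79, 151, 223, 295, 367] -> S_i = 79 + 72*i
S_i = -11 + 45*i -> [-11, 34, 79, 124, 169]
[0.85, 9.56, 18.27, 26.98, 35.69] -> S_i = 0.85 + 8.71*i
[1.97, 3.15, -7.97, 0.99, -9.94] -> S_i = Random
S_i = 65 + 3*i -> [65, 68, 71, 74, 77]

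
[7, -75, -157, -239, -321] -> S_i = 7 + -82*i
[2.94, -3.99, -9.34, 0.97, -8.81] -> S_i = Random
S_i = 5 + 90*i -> [5, 95, 185, 275, 365]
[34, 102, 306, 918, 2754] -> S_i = 34*3^i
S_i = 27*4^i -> [27, 108, 432, 1728, 6912]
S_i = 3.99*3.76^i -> [3.99, 15.0, 56.41, 212.1, 797.49]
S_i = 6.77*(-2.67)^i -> [6.77, -18.08, 48.26, -128.86, 344.06]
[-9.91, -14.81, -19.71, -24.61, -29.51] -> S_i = -9.91 + -4.90*i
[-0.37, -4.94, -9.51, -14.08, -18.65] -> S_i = -0.37 + -4.57*i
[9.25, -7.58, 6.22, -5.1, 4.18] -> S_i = 9.25*(-0.82)^i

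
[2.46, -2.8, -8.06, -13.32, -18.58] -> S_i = 2.46 + -5.26*i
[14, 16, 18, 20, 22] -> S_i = 14 + 2*i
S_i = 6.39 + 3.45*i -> [6.39, 9.84, 13.29, 16.74, 20.19]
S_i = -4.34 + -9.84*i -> [-4.34, -14.18, -24.02, -33.86, -43.7]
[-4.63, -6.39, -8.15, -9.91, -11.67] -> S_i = -4.63 + -1.76*i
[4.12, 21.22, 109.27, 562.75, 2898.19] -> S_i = 4.12*5.15^i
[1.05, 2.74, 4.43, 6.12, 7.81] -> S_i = 1.05 + 1.69*i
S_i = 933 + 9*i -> [933, 942, 951, 960, 969]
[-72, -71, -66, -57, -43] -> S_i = Random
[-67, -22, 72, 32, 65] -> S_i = Random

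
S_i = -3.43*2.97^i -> [-3.43, -10.19, -30.26, -89.86, -266.88]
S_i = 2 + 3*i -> [2, 5, 8, 11, 14]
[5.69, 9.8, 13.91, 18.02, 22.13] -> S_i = 5.69 + 4.11*i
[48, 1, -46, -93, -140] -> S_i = 48 + -47*i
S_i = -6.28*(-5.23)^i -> [-6.28, 32.84, -171.78, 898.39, -4698.58]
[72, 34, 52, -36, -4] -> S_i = Random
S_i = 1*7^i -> [1, 7, 49, 343, 2401]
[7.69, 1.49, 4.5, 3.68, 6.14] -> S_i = Random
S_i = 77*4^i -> [77, 308, 1232, 4928, 19712]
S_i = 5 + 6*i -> [5, 11, 17, 23, 29]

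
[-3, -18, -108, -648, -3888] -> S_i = -3*6^i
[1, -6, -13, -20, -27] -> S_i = 1 + -7*i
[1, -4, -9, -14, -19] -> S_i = 1 + -5*i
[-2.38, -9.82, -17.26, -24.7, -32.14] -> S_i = -2.38 + -7.44*i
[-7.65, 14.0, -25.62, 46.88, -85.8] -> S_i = -7.65*(-1.83)^i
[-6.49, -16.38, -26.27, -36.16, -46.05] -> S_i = -6.49 + -9.89*i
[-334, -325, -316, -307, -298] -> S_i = -334 + 9*i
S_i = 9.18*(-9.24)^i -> [9.18, -84.82, 783.77, -7242.0, 66916.09]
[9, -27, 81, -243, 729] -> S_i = 9*-3^i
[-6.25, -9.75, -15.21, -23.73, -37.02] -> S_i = -6.25*1.56^i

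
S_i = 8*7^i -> [8, 56, 392, 2744, 19208]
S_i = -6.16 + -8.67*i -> [-6.16, -14.83, -23.5, -32.17, -40.84]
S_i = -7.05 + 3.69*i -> [-7.05, -3.36, 0.33, 4.02, 7.71]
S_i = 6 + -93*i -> [6, -87, -180, -273, -366]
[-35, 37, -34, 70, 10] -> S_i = Random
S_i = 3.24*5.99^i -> [3.24, 19.41, 116.25, 696.35, 4171.12]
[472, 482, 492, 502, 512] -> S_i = 472 + 10*i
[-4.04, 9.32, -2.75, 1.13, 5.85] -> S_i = Random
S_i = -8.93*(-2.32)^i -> [-8.93, 20.72, -48.06, 111.51, -258.7]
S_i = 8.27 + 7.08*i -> [8.27, 15.35, 22.43, 29.51, 36.59]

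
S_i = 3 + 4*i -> [3, 7, 11, 15, 19]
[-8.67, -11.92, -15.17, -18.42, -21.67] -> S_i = -8.67 + -3.25*i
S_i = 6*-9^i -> [6, -54, 486, -4374, 39366]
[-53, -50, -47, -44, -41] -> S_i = -53 + 3*i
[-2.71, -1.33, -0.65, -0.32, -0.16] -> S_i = -2.71*0.49^i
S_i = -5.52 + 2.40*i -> [-5.52, -3.12, -0.72, 1.68, 4.08]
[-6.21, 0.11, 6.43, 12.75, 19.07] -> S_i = -6.21 + 6.32*i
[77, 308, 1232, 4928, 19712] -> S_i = 77*4^i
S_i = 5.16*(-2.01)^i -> [5.16, -10.37, 20.85, -41.9, 84.22]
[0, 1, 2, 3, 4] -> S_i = 0 + 1*i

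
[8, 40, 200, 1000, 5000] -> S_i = 8*5^i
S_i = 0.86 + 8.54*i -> [0.86, 9.4, 17.94, 26.48, 35.02]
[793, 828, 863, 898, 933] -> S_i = 793 + 35*i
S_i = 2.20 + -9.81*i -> [2.2, -7.61, -17.42, -27.23, -37.04]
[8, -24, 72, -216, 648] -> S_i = 8*-3^i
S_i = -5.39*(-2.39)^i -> [-5.39, 12.88, -30.79, 73.58, -175.87]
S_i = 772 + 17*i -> [772, 789, 806, 823, 840]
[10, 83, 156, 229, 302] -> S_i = 10 + 73*i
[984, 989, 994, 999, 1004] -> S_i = 984 + 5*i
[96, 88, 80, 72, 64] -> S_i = 96 + -8*i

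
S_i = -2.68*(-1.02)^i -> [-2.68, 2.73, -2.79, 2.84, -2.9]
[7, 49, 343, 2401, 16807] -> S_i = 7*7^i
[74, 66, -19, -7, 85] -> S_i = Random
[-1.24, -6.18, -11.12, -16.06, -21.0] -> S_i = -1.24 + -4.94*i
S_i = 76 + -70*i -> [76, 6, -64, -134, -204]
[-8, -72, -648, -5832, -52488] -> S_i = -8*9^i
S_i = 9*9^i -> [9, 81, 729, 6561, 59049]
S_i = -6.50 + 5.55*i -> [-6.5, -0.95, 4.6, 10.15, 15.7]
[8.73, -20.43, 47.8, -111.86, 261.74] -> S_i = 8.73*(-2.34)^i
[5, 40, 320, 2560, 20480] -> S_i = 5*8^i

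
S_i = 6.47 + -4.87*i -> [6.47, 1.6, -3.27, -8.14, -13.01]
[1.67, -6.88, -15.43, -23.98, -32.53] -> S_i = 1.67 + -8.55*i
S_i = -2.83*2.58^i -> [-2.83, -7.3, -18.84, -48.6, -125.39]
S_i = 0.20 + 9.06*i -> [0.2, 9.26, 18.32, 27.38, 36.44]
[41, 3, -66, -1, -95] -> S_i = Random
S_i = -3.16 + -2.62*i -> [-3.16, -5.78, -8.4, -11.02, -13.64]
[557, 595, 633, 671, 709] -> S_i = 557 + 38*i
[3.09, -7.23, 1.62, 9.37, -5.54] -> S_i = Random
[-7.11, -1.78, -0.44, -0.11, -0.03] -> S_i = -7.11*0.25^i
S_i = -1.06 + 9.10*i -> [-1.06, 8.04, 17.14, 26.24, 35.34]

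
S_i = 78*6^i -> [78, 468, 2808, 16848, 101088]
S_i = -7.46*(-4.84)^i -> [-7.46, 36.11, -174.75, 845.81, -4093.74]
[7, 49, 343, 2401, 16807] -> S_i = 7*7^i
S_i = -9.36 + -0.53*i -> [-9.36, -9.89, -10.42, -10.95, -11.48]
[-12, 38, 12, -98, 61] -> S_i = Random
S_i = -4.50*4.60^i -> [-4.5, -20.7, -95.22, -438.01, -2014.86]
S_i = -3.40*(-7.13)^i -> [-3.4, 24.24, -172.85, 1232.39, -8786.93]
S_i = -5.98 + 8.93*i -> [-5.98, 2.95, 11.88, 20.81, 29.74]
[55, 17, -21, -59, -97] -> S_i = 55 + -38*i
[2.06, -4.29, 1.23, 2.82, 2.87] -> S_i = Random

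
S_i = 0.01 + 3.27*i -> [0.01, 3.28, 6.55, 9.82, 13.09]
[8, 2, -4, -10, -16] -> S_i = 8 + -6*i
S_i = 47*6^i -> [47, 282, 1692, 10152, 60912]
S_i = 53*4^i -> [53, 212, 848, 3392, 13568]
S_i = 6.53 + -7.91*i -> [6.53, -1.38, -9.29, -17.2, -25.11]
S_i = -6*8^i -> [-6, -48, -384, -3072, -24576]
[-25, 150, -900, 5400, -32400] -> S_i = -25*-6^i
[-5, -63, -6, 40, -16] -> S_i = Random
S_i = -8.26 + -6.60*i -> [-8.26, -14.86, -21.46, -28.06, -34.66]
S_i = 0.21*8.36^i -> [0.21, 1.76, 14.68, 122.7, 1025.76]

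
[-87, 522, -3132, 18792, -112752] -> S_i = -87*-6^i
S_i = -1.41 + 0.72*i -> [-1.41, -0.69, 0.03, 0.75, 1.47]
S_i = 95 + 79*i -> [95, 174, 253, 332, 411]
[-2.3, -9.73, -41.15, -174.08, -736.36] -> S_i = -2.30*4.23^i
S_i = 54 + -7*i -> [54, 47, 40, 33, 26]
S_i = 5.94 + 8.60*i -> [5.94, 14.54, 23.14, 31.74, 40.34]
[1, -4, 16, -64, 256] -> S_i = 1*-4^i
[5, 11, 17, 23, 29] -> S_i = 5 + 6*i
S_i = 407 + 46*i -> [407, 453, 499, 545, 591]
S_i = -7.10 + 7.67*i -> [-7.1, 0.57, 8.24, 15.91, 23.58]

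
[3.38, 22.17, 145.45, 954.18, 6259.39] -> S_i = 3.38*6.56^i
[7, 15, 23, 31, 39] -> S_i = 7 + 8*i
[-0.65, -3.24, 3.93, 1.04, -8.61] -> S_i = Random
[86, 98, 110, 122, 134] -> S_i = 86 + 12*i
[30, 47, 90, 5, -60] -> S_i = Random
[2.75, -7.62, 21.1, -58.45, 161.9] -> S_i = 2.75*(-2.77)^i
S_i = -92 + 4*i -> [-92, -88, -84, -80, -76]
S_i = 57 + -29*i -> [57, 28, -1, -30, -59]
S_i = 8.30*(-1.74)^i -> [8.3, -14.44, 25.13, -43.72, 76.08]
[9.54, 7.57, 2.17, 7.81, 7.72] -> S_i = Random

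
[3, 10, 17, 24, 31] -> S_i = 3 + 7*i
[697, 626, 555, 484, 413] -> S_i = 697 + -71*i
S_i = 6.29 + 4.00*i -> [6.29, 10.29, 14.29, 18.29, 22.29]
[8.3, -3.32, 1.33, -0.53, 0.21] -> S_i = 8.30*(-0.40)^i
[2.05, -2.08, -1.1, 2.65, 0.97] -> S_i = Random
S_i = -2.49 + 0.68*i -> [-2.49, -1.81, -1.13, -0.45, 0.23]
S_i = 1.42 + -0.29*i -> [1.42, 1.13, 0.84, 0.55, 0.26]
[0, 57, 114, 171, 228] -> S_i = 0 + 57*i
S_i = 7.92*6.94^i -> [7.92, 54.96, 381.46, 2647.3, 18372.28]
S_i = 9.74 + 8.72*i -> [9.74, 18.46, 27.18, 35.9, 44.62]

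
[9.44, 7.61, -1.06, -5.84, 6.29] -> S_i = Random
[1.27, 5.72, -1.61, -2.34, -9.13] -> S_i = Random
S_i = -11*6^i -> [-11, -66, -396, -2376, -14256]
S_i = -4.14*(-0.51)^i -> [-4.14, 2.11, -1.08, 0.55, -0.28]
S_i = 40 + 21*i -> [40, 61, 82, 103, 124]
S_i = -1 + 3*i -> [-1, 2, 5, 8, 11]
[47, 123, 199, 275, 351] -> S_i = 47 + 76*i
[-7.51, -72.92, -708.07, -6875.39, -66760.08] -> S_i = -7.51*9.71^i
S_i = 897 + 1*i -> [897, 898, 899, 900, 901]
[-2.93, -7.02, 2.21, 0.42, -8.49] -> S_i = Random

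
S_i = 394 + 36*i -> [394, 430, 466, 502, 538]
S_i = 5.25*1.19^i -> [5.25, 6.25, 7.43, 8.85, 10.53]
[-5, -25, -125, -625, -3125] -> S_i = -5*5^i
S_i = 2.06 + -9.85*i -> [2.06, -7.79, -17.64, -27.49, -37.34]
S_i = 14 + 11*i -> [14, 25, 36, 47, 58]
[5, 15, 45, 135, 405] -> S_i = 5*3^i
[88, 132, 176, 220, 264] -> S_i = 88 + 44*i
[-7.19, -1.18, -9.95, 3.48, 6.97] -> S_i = Random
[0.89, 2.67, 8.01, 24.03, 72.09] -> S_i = 0.89*3.00^i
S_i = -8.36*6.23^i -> [-8.36, -52.08, -324.48, -2021.48, -12593.85]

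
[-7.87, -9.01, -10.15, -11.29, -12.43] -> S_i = -7.87 + -1.14*i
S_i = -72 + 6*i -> [-72, -66, -60, -54, -48]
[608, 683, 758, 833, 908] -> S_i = 608 + 75*i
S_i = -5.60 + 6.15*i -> [-5.6, 0.55, 6.7, 12.85, 19.0]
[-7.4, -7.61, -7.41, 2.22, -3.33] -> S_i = Random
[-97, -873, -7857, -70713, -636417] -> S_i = -97*9^i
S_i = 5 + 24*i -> [5, 29, 53, 77, 101]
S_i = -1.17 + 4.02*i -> [-1.17, 2.85, 6.87, 10.89, 14.91]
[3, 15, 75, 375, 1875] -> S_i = 3*5^i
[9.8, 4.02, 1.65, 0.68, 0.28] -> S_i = 9.80*0.41^i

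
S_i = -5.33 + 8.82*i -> [-5.33, 3.49, 12.31, 21.13, 29.95]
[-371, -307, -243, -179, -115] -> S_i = -371 + 64*i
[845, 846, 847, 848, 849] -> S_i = 845 + 1*i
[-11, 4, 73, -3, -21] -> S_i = Random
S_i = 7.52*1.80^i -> [7.52, 13.54, 24.36, 43.86, 78.94]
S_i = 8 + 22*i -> [8, 30, 52, 74, 96]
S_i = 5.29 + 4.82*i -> [5.29, 10.11, 14.93, 19.75, 24.57]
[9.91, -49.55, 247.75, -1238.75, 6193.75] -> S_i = 9.91*(-5.00)^i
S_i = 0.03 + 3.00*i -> [0.03, 3.03, 6.03, 9.03, 12.03]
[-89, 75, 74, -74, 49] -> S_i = Random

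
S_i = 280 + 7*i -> [280, 287, 294, 301, 308]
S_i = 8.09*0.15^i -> [8.09, 1.21, 0.18, 0.03, 0.0]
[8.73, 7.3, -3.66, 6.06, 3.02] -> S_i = Random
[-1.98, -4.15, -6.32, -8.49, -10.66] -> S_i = -1.98 + -2.17*i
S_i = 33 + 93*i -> [33, 126, 219, 312, 405]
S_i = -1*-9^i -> [-1, 9, -81, 729, -6561]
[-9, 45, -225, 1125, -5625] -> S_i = -9*-5^i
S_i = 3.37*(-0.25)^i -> [3.37, -0.84, 0.21, -0.05, 0.01]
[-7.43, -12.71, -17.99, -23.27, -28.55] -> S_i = -7.43 + -5.28*i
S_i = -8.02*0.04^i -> [-8.02, -0.32, -0.01, -0.0, -0.0]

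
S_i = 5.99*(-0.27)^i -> [5.99, -1.62, 0.44, -0.12, 0.03]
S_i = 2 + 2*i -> [2, 4, 6, 8, 10]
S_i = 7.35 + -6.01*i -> [7.35, 1.34, -4.67, -10.68, -16.69]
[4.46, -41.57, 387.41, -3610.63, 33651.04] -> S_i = 4.46*(-9.32)^i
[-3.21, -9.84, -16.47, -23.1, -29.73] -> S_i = -3.21 + -6.63*i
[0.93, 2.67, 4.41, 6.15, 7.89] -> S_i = 0.93 + 1.74*i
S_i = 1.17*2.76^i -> [1.17, 3.23, 8.91, 24.6, 67.89]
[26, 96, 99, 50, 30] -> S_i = Random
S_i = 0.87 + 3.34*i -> [0.87, 4.21, 7.55, 10.89, 14.23]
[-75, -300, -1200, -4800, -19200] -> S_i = -75*4^i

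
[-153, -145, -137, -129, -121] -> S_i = -153 + 8*i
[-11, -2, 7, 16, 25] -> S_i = -11 + 9*i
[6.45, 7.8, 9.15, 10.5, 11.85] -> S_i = 6.45 + 1.35*i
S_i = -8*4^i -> [-8, -32, -128, -512, -2048]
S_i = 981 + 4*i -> [981, 985, 989, 993, 997]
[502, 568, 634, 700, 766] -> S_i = 502 + 66*i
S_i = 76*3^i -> [76, 228, 684, 2052, 6156]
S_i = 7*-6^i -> [7, -42, 252, -1512, 9072]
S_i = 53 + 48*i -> [53, 101, 149, 197, 245]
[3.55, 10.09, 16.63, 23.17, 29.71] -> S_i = 3.55 + 6.54*i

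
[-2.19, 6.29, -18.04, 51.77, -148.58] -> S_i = -2.19*(-2.87)^i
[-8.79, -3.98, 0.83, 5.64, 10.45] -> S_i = -8.79 + 4.81*i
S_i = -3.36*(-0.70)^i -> [-3.36, 2.35, -1.65, 1.15, -0.81]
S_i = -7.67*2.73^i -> [-7.67, -20.94, -57.16, -156.06, -426.04]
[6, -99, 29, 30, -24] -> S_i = Random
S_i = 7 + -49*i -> [7, -42, -91, -140, -189]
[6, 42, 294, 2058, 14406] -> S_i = 6*7^i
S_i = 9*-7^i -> [9, -63, 441, -3087, 21609]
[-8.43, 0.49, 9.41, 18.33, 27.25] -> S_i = -8.43 + 8.92*i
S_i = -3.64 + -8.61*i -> [-3.64, -12.25, -20.86, -29.47, -38.08]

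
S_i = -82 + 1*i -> [-82, -81, -80, -79, -78]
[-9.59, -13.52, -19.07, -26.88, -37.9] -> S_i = -9.59*1.41^i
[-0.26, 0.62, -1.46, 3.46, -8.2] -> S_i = -0.26*(-2.37)^i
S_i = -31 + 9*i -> [-31, -22, -13, -4, 5]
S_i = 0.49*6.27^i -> [0.49, 3.07, 19.26, 120.78, 757.3]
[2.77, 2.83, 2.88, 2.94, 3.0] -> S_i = 2.77*1.02^i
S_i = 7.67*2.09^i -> [7.67, 16.03, 33.5, 70.02, 146.35]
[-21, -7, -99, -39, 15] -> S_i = Random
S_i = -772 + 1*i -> [-772, -771, -770, -769, -768]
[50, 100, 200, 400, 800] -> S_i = 50*2^i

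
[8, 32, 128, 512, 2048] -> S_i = 8*4^i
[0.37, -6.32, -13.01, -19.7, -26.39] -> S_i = 0.37 + -6.69*i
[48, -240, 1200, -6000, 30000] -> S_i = 48*-5^i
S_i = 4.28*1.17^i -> [4.28, 5.01, 5.86, 6.85, 8.02]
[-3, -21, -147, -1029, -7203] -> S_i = -3*7^i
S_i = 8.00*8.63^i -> [8.0, 69.04, 595.82, 5141.89, 44374.47]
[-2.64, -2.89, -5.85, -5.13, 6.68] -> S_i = Random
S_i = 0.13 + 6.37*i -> [0.13, 6.5, 12.87, 19.24, 25.61]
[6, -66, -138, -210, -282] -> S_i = 6 + -72*i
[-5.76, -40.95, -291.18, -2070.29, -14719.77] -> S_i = -5.76*7.11^i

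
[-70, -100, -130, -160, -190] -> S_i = -70 + -30*i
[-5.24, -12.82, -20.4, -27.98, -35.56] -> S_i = -5.24 + -7.58*i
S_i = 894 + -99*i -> [894, 795, 696, 597, 498]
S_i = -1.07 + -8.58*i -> [-1.07, -9.65, -18.23, -26.81, -35.39]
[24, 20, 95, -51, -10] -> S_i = Random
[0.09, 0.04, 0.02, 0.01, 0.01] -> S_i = 0.09*0.49^i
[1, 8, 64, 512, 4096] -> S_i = 1*8^i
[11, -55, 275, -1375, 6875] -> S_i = 11*-5^i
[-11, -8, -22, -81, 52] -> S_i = Random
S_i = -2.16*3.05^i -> [-2.16, -6.59, -20.09, -61.28, -186.92]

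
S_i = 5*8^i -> [5, 40, 320, 2560, 20480]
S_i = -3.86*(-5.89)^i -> [-3.86, 22.74, -133.91, 788.74, -4645.67]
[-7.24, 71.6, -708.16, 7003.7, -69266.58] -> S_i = -7.24*(-9.89)^i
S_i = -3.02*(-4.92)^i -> [-3.02, 14.86, -73.1, 359.67, -1769.57]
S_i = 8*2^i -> [8, 16, 32, 64, 128]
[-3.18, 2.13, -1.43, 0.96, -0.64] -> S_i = -3.18*(-0.67)^i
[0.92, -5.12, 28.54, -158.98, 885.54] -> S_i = 0.92*(-5.57)^i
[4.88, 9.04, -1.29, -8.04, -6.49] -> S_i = Random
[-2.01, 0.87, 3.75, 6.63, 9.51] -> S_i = -2.01 + 2.88*i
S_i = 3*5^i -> [3, 15, 75, 375, 1875]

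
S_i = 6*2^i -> [6, 12, 24, 48, 96]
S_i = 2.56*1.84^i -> [2.56, 4.71, 8.67, 15.95, 29.34]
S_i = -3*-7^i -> [-3, 21, -147, 1029, -7203]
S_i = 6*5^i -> [6, 30, 150, 750, 3750]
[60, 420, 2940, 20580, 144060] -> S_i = 60*7^i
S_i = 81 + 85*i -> [81, 166, 251, 336, 421]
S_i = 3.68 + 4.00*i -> [3.68, 7.68, 11.68, 15.68, 19.68]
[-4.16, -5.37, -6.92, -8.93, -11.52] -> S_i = -4.16*1.29^i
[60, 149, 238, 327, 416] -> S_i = 60 + 89*i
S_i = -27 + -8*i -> [-27, -35, -43, -51, -59]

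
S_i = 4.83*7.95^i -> [4.83, 38.4, 305.27, 2426.88, 19293.71]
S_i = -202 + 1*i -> [-202, -201, -200, -199, -198]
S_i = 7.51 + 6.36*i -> [7.51, 13.87, 20.23, 26.59, 32.95]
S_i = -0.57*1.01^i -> [-0.57, -0.58, -0.58, -0.59, -0.59]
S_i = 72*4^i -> [72, 288, 1152, 4608, 18432]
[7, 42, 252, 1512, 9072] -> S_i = 7*6^i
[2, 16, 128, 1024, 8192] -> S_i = 2*8^i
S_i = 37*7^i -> [37, 259, 1813, 12691, 88837]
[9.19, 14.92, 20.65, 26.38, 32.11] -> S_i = 9.19 + 5.73*i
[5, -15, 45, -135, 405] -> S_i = 5*-3^i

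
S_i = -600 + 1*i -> [-600, -599, -598, -597, -596]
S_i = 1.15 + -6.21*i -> [1.15, -5.06, -11.27, -17.48, -23.69]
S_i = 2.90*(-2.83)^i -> [2.9, -8.21, 23.23, -65.73, 186.01]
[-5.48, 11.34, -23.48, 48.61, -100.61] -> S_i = -5.48*(-2.07)^i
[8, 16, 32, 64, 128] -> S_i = 8*2^i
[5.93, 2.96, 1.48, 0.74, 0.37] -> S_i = 5.93*0.50^i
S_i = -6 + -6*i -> [-6, -12, -18, -24, -30]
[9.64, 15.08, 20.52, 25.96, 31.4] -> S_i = 9.64 + 5.44*i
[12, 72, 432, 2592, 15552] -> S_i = 12*6^i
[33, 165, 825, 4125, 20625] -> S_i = 33*5^i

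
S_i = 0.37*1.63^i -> [0.37, 0.6, 0.98, 1.6, 2.61]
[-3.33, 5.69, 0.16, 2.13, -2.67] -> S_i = Random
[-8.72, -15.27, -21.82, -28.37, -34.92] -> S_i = -8.72 + -6.55*i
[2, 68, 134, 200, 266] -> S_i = 2 + 66*i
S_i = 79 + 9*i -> [79, 88, 97, 106, 115]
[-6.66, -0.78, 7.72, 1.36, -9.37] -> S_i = Random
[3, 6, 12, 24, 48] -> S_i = 3*2^i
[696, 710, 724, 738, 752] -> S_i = 696 + 14*i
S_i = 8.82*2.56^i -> [8.82, 22.58, 57.8, 147.98, 378.82]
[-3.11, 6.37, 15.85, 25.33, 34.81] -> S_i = -3.11 + 9.48*i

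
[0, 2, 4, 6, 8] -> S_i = 0 + 2*i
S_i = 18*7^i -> [18, 126, 882, 6174, 43218]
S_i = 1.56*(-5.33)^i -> [1.56, -8.31, 44.32, -236.21, 1259.02]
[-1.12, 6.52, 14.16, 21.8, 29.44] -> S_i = -1.12 + 7.64*i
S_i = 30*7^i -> [30, 210, 1470, 10290, 72030]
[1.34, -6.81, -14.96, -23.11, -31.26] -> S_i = 1.34 + -8.15*i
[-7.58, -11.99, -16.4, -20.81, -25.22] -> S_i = -7.58 + -4.41*i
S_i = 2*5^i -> [2, 10, 50, 250, 1250]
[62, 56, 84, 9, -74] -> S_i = Random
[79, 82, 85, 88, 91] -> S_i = 79 + 3*i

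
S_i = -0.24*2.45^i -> [-0.24, -0.59, -1.44, -3.53, -8.65]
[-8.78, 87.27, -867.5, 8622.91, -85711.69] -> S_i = -8.78*(-9.94)^i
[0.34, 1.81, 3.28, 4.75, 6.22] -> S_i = 0.34 + 1.47*i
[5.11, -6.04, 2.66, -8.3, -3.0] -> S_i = Random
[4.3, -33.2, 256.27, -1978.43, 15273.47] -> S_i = 4.30*(-7.72)^i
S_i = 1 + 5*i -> [1, 6, 11, 16, 21]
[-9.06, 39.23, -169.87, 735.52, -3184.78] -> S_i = -9.06*(-4.33)^i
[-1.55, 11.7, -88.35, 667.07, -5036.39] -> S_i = -1.55*(-7.55)^i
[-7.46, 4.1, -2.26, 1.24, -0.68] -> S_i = -7.46*(-0.55)^i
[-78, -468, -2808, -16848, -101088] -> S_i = -78*6^i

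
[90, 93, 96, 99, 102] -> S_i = 90 + 3*i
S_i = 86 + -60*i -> [86, 26, -34, -94, -154]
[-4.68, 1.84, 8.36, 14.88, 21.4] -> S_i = -4.68 + 6.52*i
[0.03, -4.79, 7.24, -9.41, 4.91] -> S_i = Random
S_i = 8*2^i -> [8, 16, 32, 64, 128]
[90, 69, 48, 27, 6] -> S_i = 90 + -21*i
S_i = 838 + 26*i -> [838, 864, 890, 916, 942]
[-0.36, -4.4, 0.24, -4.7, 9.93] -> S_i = Random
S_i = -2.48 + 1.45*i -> [-2.48, -1.03, 0.42, 1.87, 3.32]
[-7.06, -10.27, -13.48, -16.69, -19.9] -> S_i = -7.06 + -3.21*i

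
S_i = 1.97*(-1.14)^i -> [1.97, -2.25, 2.56, -2.92, 3.33]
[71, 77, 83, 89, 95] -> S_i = 71 + 6*i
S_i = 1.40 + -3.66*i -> [1.4, -2.26, -5.92, -9.58, -13.24]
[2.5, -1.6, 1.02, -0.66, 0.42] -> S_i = 2.50*(-0.64)^i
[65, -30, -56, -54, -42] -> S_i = Random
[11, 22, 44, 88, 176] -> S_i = 11*2^i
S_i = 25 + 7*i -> [25, 32, 39, 46, 53]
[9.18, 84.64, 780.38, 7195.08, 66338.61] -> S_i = 9.18*9.22^i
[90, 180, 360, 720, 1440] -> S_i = 90*2^i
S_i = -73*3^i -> [-73, -219, -657, -1971, -5913]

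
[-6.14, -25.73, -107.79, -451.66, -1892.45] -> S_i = -6.14*4.19^i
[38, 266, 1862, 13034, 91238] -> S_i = 38*7^i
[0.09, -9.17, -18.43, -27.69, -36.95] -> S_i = 0.09 + -9.26*i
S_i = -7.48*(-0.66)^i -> [-7.48, 4.94, -3.26, 2.15, -1.42]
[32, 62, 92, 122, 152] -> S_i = 32 + 30*i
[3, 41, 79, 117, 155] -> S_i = 3 + 38*i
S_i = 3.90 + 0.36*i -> [3.9, 4.26, 4.62, 4.98, 5.34]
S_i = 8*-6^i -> [8, -48, 288, -1728, 10368]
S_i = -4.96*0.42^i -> [-4.96, -2.08, -0.87, -0.37, -0.15]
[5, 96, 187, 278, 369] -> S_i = 5 + 91*i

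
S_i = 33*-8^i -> [33, -264, 2112, -16896, 135168]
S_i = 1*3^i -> [1, 3, 9, 27, 81]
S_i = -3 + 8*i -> [-3, 5, 13, 21, 29]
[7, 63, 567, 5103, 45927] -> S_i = 7*9^i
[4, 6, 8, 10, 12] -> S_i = 4 + 2*i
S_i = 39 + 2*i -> [39, 41, 43, 45, 47]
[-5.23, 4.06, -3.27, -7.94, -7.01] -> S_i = Random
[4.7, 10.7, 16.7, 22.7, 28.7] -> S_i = 4.70 + 6.00*i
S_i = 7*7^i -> [7, 49, 343, 2401, 16807]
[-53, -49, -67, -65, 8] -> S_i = Random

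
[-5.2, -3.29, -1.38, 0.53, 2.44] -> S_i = -5.20 + 1.91*i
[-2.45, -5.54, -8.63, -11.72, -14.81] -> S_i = -2.45 + -3.09*i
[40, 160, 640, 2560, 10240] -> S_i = 40*4^i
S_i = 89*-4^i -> [89, -356, 1424, -5696, 22784]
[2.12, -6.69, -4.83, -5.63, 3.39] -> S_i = Random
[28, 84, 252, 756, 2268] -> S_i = 28*3^i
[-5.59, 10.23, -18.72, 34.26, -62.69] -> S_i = -5.59*(-1.83)^i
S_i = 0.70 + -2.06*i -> [0.7, -1.36, -3.42, -5.48, -7.54]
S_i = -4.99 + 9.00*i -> [-4.99, 4.01, 13.01, 22.01, 31.01]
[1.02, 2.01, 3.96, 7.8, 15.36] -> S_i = 1.02*1.97^i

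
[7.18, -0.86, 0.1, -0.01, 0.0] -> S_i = 7.18*(-0.12)^i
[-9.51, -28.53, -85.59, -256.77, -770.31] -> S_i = -9.51*3.00^i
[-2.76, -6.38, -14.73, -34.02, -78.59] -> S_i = -2.76*2.31^i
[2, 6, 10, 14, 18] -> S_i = 2 + 4*i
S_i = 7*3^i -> [7, 21, 63, 189, 567]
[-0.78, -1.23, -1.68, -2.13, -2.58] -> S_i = -0.78 + -0.45*i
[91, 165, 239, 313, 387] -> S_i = 91 + 74*i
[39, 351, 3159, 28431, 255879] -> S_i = 39*9^i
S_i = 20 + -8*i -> [20, 12, 4, -4, -12]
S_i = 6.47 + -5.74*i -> [6.47, 0.73, -5.01, -10.75, -16.49]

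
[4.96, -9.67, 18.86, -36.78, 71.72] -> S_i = 4.96*(-1.95)^i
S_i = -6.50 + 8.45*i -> [-6.5, 1.95, 10.4, 18.85, 27.3]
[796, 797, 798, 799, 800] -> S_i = 796 + 1*i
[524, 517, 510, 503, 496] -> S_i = 524 + -7*i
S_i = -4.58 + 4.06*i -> [-4.58, -0.52, 3.54, 7.6, 11.66]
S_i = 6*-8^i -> [6, -48, 384, -3072, 24576]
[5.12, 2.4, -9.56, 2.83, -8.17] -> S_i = Random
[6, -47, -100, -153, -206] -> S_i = 6 + -53*i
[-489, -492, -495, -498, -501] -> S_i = -489 + -3*i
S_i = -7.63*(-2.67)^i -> [-7.63, 20.37, -54.39, 145.23, -387.77]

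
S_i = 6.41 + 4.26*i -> [6.41, 10.67, 14.93, 19.19, 23.45]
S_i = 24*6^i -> [24, 144, 864, 5184, 31104]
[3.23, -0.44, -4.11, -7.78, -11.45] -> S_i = 3.23 + -3.67*i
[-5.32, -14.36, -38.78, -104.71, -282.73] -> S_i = -5.32*2.70^i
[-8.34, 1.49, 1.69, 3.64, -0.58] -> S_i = Random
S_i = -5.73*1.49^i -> [-5.73, -8.54, -12.72, -18.95, -28.24]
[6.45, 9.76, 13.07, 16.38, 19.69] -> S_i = 6.45 + 3.31*i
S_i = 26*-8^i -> [26, -208, 1664, -13312, 106496]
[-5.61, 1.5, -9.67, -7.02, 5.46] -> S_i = Random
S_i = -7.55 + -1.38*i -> [-7.55, -8.93, -10.31, -11.69, -13.07]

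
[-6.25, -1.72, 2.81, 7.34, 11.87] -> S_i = -6.25 + 4.53*i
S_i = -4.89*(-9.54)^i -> [-4.89, 46.65, -445.05, 4245.75, -40504.41]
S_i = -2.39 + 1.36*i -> [-2.39, -1.03, 0.33, 1.69, 3.05]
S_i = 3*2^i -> [3, 6, 12, 24, 48]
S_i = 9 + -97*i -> [9, -88, -185, -282, -379]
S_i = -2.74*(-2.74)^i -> [-2.74, 7.51, -20.57, 56.36, -154.44]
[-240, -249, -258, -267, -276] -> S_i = -240 + -9*i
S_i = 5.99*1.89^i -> [5.99, 11.32, 21.4, 40.44, 76.43]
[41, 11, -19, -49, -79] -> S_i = 41 + -30*i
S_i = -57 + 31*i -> [-57, -26, 5, 36, 67]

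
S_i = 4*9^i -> [4, 36, 324, 2916, 26244]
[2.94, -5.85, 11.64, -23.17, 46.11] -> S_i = 2.94*(-1.99)^i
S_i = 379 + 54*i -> [379, 433, 487, 541, 595]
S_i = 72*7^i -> [72, 504, 3528, 24696, 172872]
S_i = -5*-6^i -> [-5, 30, -180, 1080, -6480]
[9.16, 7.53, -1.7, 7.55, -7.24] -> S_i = Random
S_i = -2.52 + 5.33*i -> [-2.52, 2.81, 8.14, 13.47, 18.8]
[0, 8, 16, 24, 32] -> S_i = 0 + 8*i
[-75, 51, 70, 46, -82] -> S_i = Random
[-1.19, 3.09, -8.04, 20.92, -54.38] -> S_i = -1.19*(-2.60)^i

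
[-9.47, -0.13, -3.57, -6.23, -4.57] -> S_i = Random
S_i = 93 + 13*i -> [93, 106, 119, 132, 145]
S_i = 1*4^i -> [1, 4, 16, 64, 256]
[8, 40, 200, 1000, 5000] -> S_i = 8*5^i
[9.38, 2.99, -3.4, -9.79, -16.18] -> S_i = 9.38 + -6.39*i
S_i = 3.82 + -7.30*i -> [3.82, -3.48, -10.78, -18.08, -25.38]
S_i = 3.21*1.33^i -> [3.21, 4.27, 5.68, 7.55, 10.04]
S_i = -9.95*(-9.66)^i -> [-9.95, 96.12, -928.49, 8969.22, -86642.62]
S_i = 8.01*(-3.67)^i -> [8.01, -29.4, 107.89, -395.94, 1453.1]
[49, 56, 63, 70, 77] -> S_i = 49 + 7*i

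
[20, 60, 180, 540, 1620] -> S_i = 20*3^i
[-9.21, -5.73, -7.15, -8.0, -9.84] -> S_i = Random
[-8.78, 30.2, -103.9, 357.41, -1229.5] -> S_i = -8.78*(-3.44)^i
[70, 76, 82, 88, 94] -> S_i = 70 + 6*i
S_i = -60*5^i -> [-60, -300, -1500, -7500, -37500]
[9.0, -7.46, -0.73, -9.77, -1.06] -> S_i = Random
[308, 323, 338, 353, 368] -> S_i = 308 + 15*i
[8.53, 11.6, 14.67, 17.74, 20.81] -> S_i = 8.53 + 3.07*i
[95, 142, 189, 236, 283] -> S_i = 95 + 47*i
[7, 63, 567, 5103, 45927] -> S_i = 7*9^i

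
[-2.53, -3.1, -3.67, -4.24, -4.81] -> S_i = -2.53 + -0.57*i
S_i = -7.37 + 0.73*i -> [-7.37, -6.64, -5.91, -5.18, -4.45]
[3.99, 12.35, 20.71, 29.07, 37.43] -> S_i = 3.99 + 8.36*i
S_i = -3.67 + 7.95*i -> [-3.67, 4.28, 12.23, 20.18, 28.13]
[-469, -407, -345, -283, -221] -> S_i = -469 + 62*i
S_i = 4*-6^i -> [4, -24, 144, -864, 5184]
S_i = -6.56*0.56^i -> [-6.56, -3.67, -2.06, -1.15, -0.65]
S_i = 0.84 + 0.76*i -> [0.84, 1.6, 2.36, 3.12, 3.88]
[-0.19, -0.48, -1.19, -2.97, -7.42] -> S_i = -0.19*2.50^i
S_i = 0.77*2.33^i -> [0.77, 1.79, 4.18, 9.74, 22.69]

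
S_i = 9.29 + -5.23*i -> [9.29, 4.06, -1.17, -6.4, -11.63]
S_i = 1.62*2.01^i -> [1.62, 3.26, 6.54, 13.16, 26.44]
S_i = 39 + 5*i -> [39, 44, 49, 54, 59]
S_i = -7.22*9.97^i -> [-7.22, -71.98, -717.67, -7155.21, -71337.49]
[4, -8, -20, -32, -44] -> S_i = 4 + -12*i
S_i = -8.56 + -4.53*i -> [-8.56, -13.09, -17.62, -22.15, -26.68]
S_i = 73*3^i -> [73, 219, 657, 1971, 5913]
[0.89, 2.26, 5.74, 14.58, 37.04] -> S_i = 0.89*2.54^i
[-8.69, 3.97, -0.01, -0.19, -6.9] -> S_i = Random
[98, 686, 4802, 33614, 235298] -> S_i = 98*7^i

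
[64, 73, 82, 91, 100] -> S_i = 64 + 9*i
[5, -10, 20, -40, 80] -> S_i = 5*-2^i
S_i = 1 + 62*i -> [1, 63, 125, 187, 249]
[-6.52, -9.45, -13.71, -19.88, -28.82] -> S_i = -6.52*1.45^i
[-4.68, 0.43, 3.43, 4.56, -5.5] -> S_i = Random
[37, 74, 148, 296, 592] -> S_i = 37*2^i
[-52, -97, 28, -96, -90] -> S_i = Random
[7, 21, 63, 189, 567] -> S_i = 7*3^i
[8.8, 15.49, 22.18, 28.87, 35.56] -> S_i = 8.80 + 6.69*i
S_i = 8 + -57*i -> [8, -49, -106, -163, -220]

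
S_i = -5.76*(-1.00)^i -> [-5.76, 5.76, -5.76, 5.76, -5.76]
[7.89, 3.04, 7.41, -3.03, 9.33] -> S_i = Random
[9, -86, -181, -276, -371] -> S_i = 9 + -95*i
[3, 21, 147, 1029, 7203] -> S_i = 3*7^i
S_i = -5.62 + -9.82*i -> [-5.62, -15.44, -25.26, -35.08, -44.9]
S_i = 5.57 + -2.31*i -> [5.57, 3.26, 0.95, -1.36, -3.67]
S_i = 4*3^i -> [4, 12, 36, 108, 324]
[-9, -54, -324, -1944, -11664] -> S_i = -9*6^i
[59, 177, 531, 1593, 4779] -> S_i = 59*3^i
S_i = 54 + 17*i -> [54, 71, 88, 105, 122]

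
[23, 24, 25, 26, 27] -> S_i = 23 + 1*i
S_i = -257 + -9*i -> [-257, -266, -275, -284, -293]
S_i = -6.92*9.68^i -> [-6.92, -66.99, -648.42, -6276.71, -60758.57]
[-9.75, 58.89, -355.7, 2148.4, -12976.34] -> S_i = -9.75*(-6.04)^i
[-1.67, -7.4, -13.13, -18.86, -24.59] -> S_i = -1.67 + -5.73*i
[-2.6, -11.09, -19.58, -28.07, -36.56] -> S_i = -2.60 + -8.49*i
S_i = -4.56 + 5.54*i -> [-4.56, 0.98, 6.52, 12.06, 17.6]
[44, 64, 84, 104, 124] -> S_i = 44 + 20*i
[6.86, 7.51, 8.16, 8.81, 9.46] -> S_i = 6.86 + 0.65*i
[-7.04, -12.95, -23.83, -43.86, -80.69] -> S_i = -7.04*1.84^i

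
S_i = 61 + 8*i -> [61, 69, 77, 85, 93]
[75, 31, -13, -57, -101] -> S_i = 75 + -44*i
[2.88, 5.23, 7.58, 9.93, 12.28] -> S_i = 2.88 + 2.35*i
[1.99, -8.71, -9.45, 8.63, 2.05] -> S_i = Random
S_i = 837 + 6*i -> [837, 843, 849, 855, 861]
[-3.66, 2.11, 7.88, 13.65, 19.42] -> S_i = -3.66 + 5.77*i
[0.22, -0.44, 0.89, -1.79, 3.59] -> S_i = 0.22*(-2.01)^i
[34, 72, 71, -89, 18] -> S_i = Random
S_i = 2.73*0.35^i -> [2.73, 0.96, 0.33, 0.12, 0.04]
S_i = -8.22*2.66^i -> [-8.22, -21.87, -58.16, -154.71, -411.53]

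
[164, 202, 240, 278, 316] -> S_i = 164 + 38*i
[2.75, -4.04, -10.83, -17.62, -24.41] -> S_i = 2.75 + -6.79*i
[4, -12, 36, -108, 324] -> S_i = 4*-3^i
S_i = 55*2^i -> [55, 110, 220, 440, 880]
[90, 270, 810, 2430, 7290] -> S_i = 90*3^i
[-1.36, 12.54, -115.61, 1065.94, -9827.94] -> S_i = -1.36*(-9.22)^i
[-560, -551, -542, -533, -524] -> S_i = -560 + 9*i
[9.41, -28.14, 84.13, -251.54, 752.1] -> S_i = 9.41*(-2.99)^i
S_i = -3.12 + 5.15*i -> [-3.12, 2.03, 7.18, 12.33, 17.48]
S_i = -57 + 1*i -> [-57, -56, -55, -54, -53]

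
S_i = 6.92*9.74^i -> [6.92, 67.4, 656.48, 6394.15, 62279.04]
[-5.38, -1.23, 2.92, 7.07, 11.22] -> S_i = -5.38 + 4.15*i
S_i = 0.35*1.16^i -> [0.35, 0.41, 0.47, 0.55, 0.63]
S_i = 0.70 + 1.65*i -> [0.7, 2.35, 4.0, 5.65, 7.3]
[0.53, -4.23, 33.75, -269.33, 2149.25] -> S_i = 0.53*(-7.98)^i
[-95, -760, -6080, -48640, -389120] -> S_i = -95*8^i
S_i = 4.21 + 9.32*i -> [4.21, 13.53, 22.85, 32.17, 41.49]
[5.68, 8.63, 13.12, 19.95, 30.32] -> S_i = 5.68*1.52^i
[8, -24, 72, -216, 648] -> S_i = 8*-3^i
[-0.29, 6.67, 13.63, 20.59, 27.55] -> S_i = -0.29 + 6.96*i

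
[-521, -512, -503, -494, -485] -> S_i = -521 + 9*i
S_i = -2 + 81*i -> [-2, 79, 160, 241, 322]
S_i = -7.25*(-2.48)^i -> [-7.25, 17.98, -44.59, 110.58, -274.25]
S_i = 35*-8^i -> [35, -280, 2240, -17920, 143360]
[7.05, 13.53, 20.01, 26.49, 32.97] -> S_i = 7.05 + 6.48*i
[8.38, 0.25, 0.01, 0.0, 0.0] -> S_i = 8.38*0.03^i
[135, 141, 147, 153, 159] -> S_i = 135 + 6*i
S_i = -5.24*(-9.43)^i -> [-5.24, 49.41, -465.97, 4394.06, -41436.02]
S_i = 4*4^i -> [4, 16, 64, 256, 1024]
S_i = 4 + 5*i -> [4, 9, 14, 19, 24]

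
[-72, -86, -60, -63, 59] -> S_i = Random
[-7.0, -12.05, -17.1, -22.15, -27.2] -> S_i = -7.00 + -5.05*i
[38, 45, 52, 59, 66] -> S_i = 38 + 7*i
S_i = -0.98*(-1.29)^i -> [-0.98, 1.26, -1.63, 2.1, -2.71]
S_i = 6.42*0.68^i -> [6.42, 4.37, 2.97, 2.02, 1.37]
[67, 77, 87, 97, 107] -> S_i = 67 + 10*i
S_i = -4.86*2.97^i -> [-4.86, -14.43, -42.87, -127.32, -378.15]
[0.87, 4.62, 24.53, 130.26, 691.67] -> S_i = 0.87*5.31^i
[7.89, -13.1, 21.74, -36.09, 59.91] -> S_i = 7.89*(-1.66)^i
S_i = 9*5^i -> [9, 45, 225, 1125, 5625]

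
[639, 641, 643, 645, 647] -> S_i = 639 + 2*i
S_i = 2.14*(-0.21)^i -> [2.14, -0.45, 0.09, -0.02, 0.0]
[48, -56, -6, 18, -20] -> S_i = Random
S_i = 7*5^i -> [7, 35, 175, 875, 4375]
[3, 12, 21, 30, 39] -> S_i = 3 + 9*i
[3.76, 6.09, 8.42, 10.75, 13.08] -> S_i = 3.76 + 2.33*i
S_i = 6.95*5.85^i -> [6.95, 40.66, 237.85, 1391.4, 8139.7]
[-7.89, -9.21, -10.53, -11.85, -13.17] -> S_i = -7.89 + -1.32*i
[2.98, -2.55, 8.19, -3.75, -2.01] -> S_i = Random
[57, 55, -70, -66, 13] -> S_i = Random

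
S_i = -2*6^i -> [-2, -12, -72, -432, -2592]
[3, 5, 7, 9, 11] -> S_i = 3 + 2*i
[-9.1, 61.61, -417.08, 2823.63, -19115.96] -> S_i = -9.10*(-6.77)^i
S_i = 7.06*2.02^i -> [7.06, 14.26, 28.81, 58.19, 117.55]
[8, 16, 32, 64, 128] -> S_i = 8*2^i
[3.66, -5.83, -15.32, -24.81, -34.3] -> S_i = 3.66 + -9.49*i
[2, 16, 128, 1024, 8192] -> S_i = 2*8^i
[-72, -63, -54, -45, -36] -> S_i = -72 + 9*i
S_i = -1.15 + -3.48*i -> [-1.15, -4.63, -8.11, -11.59, -15.07]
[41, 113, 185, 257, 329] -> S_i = 41 + 72*i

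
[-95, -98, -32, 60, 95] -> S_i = Random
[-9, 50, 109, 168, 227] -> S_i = -9 + 59*i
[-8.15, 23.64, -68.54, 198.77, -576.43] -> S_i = -8.15*(-2.90)^i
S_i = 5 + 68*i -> [5, 73, 141, 209, 277]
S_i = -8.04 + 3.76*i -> [-8.04, -4.28, -0.52, 3.24, 7.0]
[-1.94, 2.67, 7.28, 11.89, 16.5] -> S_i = -1.94 + 4.61*i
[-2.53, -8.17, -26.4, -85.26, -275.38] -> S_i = -2.53*3.23^i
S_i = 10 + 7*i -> [10, 17, 24, 31, 38]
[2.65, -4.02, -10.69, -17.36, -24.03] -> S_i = 2.65 + -6.67*i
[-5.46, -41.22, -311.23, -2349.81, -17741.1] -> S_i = -5.46*7.55^i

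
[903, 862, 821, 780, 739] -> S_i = 903 + -41*i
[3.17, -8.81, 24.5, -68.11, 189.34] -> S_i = 3.17*(-2.78)^i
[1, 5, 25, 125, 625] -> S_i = 1*5^i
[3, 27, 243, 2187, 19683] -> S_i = 3*9^i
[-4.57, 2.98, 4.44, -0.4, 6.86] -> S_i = Random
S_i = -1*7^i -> [-1, -7, -49, -343, -2401]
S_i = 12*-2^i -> [12, -24, 48, -96, 192]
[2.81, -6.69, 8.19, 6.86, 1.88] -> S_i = Random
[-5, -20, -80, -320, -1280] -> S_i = -5*4^i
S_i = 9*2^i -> [9, 18, 36, 72, 144]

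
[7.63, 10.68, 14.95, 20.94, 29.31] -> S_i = 7.63*1.40^i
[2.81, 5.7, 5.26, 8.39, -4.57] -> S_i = Random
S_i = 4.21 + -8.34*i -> [4.21, -4.13, -12.47, -20.81, -29.15]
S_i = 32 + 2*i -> [32, 34, 36, 38, 40]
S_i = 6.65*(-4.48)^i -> [6.65, -29.79, 133.47, -597.94, 2678.76]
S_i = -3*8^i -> [-3, -24, -192, -1536, -12288]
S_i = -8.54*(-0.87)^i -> [-8.54, 7.43, -6.46, 5.62, -4.89]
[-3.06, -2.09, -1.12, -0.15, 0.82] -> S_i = -3.06 + 0.97*i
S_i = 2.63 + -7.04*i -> [2.63, -4.41, -11.45, -18.49, -25.53]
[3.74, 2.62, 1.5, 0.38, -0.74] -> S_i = 3.74 + -1.12*i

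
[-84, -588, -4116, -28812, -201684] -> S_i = -84*7^i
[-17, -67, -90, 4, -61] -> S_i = Random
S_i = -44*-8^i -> [-44, 352, -2816, 22528, -180224]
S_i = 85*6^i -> [85, 510, 3060, 18360, 110160]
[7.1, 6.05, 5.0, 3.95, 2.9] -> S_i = 7.10 + -1.05*i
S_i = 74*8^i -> [74, 592, 4736, 37888, 303104]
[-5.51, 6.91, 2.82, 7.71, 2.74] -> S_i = Random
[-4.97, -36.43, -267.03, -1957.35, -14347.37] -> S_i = -4.97*7.33^i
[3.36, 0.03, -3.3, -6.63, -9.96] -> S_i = 3.36 + -3.33*i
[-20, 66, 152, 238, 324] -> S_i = -20 + 86*i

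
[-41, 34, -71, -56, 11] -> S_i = Random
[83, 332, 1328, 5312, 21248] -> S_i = 83*4^i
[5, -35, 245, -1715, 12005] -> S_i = 5*-7^i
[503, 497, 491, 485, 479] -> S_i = 503 + -6*i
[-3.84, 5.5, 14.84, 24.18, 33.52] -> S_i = -3.84 + 9.34*i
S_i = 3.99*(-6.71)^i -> [3.99, -26.77, 179.65, -1205.43, 8088.41]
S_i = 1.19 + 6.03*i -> [1.19, 7.22, 13.25, 19.28, 25.31]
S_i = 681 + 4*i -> [681, 685, 689, 693, 697]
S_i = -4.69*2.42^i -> [-4.69, -11.35, -27.47, -66.47, -160.85]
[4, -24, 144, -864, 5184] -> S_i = 4*-6^i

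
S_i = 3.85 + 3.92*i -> [3.85, 7.77, 11.69, 15.61, 19.53]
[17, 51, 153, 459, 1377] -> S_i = 17*3^i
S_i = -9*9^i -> [-9, -81, -729, -6561, -59049]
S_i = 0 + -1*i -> [0, -1, -2, -3, -4]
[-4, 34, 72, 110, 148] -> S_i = -4 + 38*i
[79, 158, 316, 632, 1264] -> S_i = 79*2^i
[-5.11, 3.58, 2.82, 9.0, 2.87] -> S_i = Random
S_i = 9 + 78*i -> [9, 87, 165, 243, 321]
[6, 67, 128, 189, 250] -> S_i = 6 + 61*i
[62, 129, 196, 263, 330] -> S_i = 62 + 67*i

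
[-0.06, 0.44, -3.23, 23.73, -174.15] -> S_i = -0.06*(-7.34)^i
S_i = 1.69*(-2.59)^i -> [1.69, -4.38, 11.34, -29.36, 76.05]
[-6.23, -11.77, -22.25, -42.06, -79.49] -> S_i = -6.23*1.89^i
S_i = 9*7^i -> [9, 63, 441, 3087, 21609]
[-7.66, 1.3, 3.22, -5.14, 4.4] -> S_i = Random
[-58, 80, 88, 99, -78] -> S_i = Random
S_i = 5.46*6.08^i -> [5.46, 33.2, 201.84, 1227.17, 7461.17]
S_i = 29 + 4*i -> [29, 33, 37, 41, 45]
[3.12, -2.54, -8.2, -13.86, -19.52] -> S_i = 3.12 + -5.66*i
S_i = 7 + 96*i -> [7, 103, 199, 295, 391]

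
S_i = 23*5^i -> [23, 115, 575, 2875, 14375]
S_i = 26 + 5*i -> [26, 31, 36, 41, 46]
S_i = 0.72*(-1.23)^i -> [0.72, -0.89, 1.09, -1.34, 1.65]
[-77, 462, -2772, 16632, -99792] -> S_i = -77*-6^i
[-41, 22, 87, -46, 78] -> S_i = Random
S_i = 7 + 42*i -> [7, 49, 91, 133, 175]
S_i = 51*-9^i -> [51, -459, 4131, -37179, 334611]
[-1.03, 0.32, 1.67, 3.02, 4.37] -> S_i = -1.03 + 1.35*i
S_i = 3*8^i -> [3, 24, 192, 1536, 12288]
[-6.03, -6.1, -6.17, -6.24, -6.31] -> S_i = -6.03 + -0.07*i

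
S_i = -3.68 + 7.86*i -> [-3.68, 4.18, 12.04, 19.9, 27.76]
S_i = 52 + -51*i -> [52, 1, -50, -101, -152]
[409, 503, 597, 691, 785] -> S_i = 409 + 94*i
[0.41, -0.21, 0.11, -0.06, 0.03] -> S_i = 0.41*(-0.52)^i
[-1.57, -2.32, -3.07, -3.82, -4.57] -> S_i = -1.57 + -0.75*i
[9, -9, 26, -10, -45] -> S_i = Random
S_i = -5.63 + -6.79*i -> [-5.63, -12.42, -19.21, -26.0, -32.79]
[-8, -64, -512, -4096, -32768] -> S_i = -8*8^i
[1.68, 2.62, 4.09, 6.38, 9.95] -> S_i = 1.68*1.56^i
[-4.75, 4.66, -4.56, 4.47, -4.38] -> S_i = -4.75*(-0.98)^i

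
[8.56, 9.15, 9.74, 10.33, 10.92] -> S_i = 8.56 + 0.59*i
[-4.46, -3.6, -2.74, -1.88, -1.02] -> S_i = -4.46 + 0.86*i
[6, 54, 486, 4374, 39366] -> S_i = 6*9^i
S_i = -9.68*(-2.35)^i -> [-9.68, 22.75, -53.46, 125.63, -295.22]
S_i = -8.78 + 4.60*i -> [-8.78, -4.18, 0.42, 5.02, 9.62]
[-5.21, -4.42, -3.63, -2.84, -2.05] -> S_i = -5.21 + 0.79*i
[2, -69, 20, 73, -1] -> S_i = Random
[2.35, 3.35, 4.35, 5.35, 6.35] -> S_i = 2.35 + 1.00*i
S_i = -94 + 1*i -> [-94, -93, -92, -91, -90]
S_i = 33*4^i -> [33, 132, 528, 2112, 8448]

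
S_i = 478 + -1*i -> [478, 477, 476, 475, 474]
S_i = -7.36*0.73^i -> [-7.36, -5.37, -3.92, -2.86, -2.09]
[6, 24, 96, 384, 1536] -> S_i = 6*4^i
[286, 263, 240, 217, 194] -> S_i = 286 + -23*i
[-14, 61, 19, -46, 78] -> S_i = Random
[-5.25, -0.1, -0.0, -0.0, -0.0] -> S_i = -5.25*0.02^i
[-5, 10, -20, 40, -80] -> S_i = -5*-2^i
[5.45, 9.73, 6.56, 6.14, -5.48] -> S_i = Random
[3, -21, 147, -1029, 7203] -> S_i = 3*-7^i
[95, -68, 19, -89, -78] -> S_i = Random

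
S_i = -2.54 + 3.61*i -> [-2.54, 1.07, 4.68, 8.29, 11.9]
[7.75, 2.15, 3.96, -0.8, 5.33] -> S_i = Random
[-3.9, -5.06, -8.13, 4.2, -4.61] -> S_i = Random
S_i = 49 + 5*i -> [49, 54, 59, 64, 69]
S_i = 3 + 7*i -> [3, 10, 17, 24, 31]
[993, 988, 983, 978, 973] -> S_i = 993 + -5*i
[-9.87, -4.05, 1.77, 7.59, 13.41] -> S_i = -9.87 + 5.82*i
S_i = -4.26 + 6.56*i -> [-4.26, 2.3, 8.86, 15.42, 21.98]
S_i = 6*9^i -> [6, 54, 486, 4374, 39366]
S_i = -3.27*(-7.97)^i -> [-3.27, 26.06, -207.71, 1655.48, -13194.14]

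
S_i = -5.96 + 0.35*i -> [-5.96, -5.61, -5.26, -4.91, -4.56]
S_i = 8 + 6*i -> [8, 14, 20, 26, 32]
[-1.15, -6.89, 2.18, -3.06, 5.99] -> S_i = Random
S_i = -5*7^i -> [-5, -35, -245, -1715, -12005]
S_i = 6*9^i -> [6, 54, 486, 4374, 39366]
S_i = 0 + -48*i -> [0, -48, -96, -144, -192]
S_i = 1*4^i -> [1, 4, 16, 64, 256]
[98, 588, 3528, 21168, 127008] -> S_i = 98*6^i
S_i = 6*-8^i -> [6, -48, 384, -3072, 24576]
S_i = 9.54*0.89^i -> [9.54, 8.49, 7.56, 6.73, 5.99]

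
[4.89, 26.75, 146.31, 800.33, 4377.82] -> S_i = 4.89*5.47^i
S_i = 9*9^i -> [9, 81, 729, 6561, 59049]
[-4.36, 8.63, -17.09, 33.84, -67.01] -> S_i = -4.36*(-1.98)^i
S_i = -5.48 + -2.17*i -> [-5.48, -7.65, -9.82, -11.99, -14.16]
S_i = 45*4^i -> [45, 180, 720, 2880, 11520]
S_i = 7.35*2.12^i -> [7.35, 15.58, 33.03, 70.03, 148.47]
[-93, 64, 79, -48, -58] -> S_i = Random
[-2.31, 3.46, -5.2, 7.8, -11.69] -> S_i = -2.31*(-1.50)^i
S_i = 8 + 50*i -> [8, 58, 108, 158, 208]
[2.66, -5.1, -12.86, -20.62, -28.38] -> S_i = 2.66 + -7.76*i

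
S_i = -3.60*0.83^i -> [-3.6, -2.99, -2.48, -2.06, -1.71]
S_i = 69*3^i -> [69, 207, 621, 1863, 5589]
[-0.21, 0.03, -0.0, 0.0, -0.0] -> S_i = -0.21*(-0.15)^i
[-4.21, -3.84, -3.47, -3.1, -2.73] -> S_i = -4.21 + 0.37*i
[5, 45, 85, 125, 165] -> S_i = 5 + 40*i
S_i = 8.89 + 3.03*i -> [8.89, 11.92, 14.95, 17.98, 21.01]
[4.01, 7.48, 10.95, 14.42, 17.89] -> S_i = 4.01 + 3.47*i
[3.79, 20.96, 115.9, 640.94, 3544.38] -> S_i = 3.79*5.53^i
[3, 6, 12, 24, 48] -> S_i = 3*2^i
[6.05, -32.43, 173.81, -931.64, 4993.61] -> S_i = 6.05*(-5.36)^i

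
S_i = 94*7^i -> [94, 658, 4606, 32242, 225694]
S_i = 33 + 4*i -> [33, 37, 41, 45, 49]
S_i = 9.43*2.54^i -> [9.43, 23.95, 60.84, 154.53, 392.51]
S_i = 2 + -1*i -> [2, 1, 0, -1, -2]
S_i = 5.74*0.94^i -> [5.74, 5.4, 5.07, 4.77, 4.48]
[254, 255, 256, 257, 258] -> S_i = 254 + 1*i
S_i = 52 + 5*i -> [52, 57, 62, 67, 72]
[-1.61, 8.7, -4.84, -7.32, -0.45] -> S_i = Random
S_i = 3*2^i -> [3, 6, 12, 24, 48]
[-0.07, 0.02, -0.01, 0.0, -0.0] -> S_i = -0.07*(-0.34)^i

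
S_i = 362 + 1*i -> [362, 363, 364, 365, 366]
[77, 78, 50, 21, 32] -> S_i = Random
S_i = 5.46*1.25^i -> [5.46, 6.82, 8.53, 10.66, 13.33]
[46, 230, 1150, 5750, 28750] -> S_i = 46*5^i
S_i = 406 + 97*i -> [406, 503, 600, 697, 794]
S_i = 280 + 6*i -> [280, 286, 292, 298, 304]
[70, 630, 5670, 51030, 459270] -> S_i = 70*9^i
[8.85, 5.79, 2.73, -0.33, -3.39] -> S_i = 8.85 + -3.06*i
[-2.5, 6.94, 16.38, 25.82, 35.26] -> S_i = -2.50 + 9.44*i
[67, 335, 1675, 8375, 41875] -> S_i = 67*5^i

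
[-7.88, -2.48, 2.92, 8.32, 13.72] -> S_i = -7.88 + 5.40*i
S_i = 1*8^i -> [1, 8, 64, 512, 4096]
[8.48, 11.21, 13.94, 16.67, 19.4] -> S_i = 8.48 + 2.73*i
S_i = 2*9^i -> [2, 18, 162, 1458, 13122]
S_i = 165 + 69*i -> [165, 234, 303, 372, 441]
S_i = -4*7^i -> [-4, -28, -196, -1372, -9604]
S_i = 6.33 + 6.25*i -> [6.33, 12.58, 18.83, 25.08, 31.33]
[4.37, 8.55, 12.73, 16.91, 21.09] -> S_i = 4.37 + 4.18*i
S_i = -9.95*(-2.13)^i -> [-9.95, 21.19, -45.14, 96.15, -204.81]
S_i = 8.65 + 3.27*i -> [8.65, 11.92, 15.19, 18.46, 21.73]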